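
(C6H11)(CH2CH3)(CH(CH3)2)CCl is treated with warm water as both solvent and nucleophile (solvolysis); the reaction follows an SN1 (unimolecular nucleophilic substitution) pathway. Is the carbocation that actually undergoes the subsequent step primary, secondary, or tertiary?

tertiary

Step 1: Unassisted departure of Cl⁻ (taking the C–Cl bonding pair) generates a tertiary carbocation.
No single 1,2-shift to an adjacent carbon would give a more-substituted cation, so no rearrangement occurs.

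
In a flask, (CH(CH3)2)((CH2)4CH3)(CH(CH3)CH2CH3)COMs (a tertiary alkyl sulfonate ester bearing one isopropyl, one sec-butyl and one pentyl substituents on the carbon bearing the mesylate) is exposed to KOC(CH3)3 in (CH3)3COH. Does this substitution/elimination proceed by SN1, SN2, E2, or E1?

E2

Conditions: a strong/bulky base with a tertiary substrate bearing a β-hydrogen.
These conditions are the textbook signature of the E2 pathway.
A strong (often hindered) base removes a β-H in concert with loss of the leaving group — bimolecular elimination.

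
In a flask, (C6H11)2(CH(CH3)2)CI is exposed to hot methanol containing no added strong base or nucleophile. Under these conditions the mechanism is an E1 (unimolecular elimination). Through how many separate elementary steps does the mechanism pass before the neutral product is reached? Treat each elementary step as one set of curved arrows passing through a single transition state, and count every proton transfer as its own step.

Step 1: Ionisation: the C–I σ-bond cleaves heterolytically; both bonding electrons depart with I⁻, leaving a tertiary carbocation at the α-carbon.
(No 1,2-shift: no single shift to an adjacent carbon would give a more stable cation.)
Step 2: A weak base (a methanol molecule from the solvent) removes a proton from a carbon adjacent to the cationic centre; the electrons of that C–H bond become the new π(C=C) bond, giving the alkene.
Total: 2 elementary steps.

2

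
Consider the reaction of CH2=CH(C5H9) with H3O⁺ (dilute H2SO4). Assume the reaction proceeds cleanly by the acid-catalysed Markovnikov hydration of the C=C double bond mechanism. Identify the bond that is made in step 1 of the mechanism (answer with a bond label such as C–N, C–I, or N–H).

C–H

Step 1: The π electrons of the C=C bond attack a proton of H3O⁺; Markovnikov addition places the new C–H on the less-substituted alkene carbon, so the positive charge ends up on the more-substituted carbon — a secondary carbocation. H2O is released.
The bond formed in this step is the C–H bond.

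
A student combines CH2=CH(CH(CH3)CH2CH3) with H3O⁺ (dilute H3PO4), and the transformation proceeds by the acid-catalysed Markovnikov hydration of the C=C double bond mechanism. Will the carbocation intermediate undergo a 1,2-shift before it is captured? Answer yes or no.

yes

The first-formed carbocation is secondary.
The adjacent sec-butyl carbon already bears 2 other carbon substituents and has a hydrogen to migrate; after a 1,2-hydride shift from that carbon the positive charge sits on a tertiary centre.
Tertiary is more stable than secondary, so the shift occurs.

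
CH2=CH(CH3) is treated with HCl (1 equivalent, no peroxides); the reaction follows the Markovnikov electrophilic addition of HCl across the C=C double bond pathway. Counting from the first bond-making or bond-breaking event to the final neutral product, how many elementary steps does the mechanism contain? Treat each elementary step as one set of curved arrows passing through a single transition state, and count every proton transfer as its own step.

2

Step 1: Protonation of the alkene by HCl: the π bond acts as the nucleophile and picks up H⁺, giving the more stable (Markovnikov) secondary carbocation. The H–Cl bond breaks heterolytically, releasing Cl⁻.
(No 1,2-shift: no single shift to an adjacent carbon would give a more stable cation.)
Step 2: Nucleophilic attack by Cl⁻ on the carbocation completes the addition, giving R–Cl.
Total: 2 elementary steps.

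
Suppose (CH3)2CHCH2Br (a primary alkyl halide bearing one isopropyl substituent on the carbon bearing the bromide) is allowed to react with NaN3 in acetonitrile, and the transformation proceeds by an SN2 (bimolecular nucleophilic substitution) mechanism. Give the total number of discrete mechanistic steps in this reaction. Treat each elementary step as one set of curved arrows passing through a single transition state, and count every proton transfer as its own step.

Step 1: The azide nucleophile donates a lone pair from N to the α-carbon in a backside attack; simultaneously the C–Br σ-bond breaks and both of its electrons leave with Br⁻. One concerted step with inversion of configuration.
Total: 1 elementary step.

1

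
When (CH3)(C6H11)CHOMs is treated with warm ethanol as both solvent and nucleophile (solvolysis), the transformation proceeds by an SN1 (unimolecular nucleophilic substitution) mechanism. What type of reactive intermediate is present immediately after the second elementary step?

Step 1: The C–O bond breaks with both electrons going to the mesylate; MsO⁻ leaves and a secondary carbocation remains.
Step 2: Carbocation rearrangement: a 1,2-hydride shift from the adjacent cyclohexyl carbon converts the initially-formed secondary cation into the more stable tertiary cation.
After step 2 the species present is a tertiary carbocation.

tertiary carbocation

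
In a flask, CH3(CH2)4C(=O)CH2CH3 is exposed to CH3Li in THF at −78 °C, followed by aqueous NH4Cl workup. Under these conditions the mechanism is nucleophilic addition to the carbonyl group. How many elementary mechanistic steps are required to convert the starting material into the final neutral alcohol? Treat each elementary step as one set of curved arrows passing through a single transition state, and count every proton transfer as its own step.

2

Step 1: A lone pair / filled orbital on the carbanion-like carbon of CH3Li attacks the electrophilic carbonyl carbon; the π(C=O) electrons shift onto oxygen, producing a tetrahedral alkoxide intermediate.
Step 2: Protonation of the alkoxide by aqueous NH4Cl workup furnishes an alcohol.
Total: 2 elementary steps.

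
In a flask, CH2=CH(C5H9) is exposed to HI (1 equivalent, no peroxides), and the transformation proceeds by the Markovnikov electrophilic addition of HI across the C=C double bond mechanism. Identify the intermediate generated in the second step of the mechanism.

Step 1: Electrophilic addition begins with the π(C=C) electrons forming a bond to the proton of HI. Following Markovnikov's rule, the resulting cation is secondary. The H–I bond breaks heterolytically, releasing I⁻.
Step 2: Carbocation rearrangement: a 1,2-hydride shift from the adjacent cyclopentyl carbon converts the initially-formed secondary cation into the more stable tertiary cation.
After step 2 the species present is a tertiary carbocation.

tertiary carbocation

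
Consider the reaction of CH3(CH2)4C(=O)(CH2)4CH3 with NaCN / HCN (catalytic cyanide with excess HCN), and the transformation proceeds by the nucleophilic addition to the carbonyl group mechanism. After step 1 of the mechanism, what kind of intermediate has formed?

tetrahedral alkoxide intermediate

Step 1: A lone pair / filled orbital on CN⁻ attacks the electrophilic carbonyl carbon; the π(C=O) electrons shift onto oxygen, producing a tetrahedral alkoxide intermediate.
After step 1 the species present is a tetrahedral alkoxide intermediate.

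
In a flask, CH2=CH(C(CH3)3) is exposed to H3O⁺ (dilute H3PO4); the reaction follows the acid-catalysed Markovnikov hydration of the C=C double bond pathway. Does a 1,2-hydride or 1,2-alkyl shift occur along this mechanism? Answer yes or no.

The first-formed carbocation is secondary.
The adjacent tert-butyl carbon has no hydrogen but bears methyl groups; migration of one methyl with its bonding pair (a 1,2-methyl shift) places the charge on a tertiary centre.
Tertiary is more stable than secondary, so the shift occurs.

yes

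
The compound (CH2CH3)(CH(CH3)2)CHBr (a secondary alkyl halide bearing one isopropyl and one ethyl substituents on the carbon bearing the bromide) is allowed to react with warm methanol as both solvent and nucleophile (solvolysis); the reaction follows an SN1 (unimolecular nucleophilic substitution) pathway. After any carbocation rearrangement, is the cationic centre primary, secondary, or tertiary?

tertiary

Step 1: Unassisted departure of Br⁻ (taking the C–Br bonding pair) generates a secondary carbocation.
Step 2: A hydride (H with its bonding pair) migrates from the adjacent isopropyl carbon to the cationic centre — a 1,2-hydride shift — upgrading the secondary cation to a tertiary one.
The cation rearranges from secondary to tertiary via a 1,2-hydride shift from the adjacent isopropyl carbon; the tertiary cation is what reacts next.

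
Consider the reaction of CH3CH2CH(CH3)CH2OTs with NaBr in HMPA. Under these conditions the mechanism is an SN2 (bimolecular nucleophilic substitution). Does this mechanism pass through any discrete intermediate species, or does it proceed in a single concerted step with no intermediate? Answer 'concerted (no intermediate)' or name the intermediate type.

concerted (no intermediate)

Br⁻ attacks the back face of the α-carbon while TsO⁻ departs with the C–O bonding pair — a single concerted displacement through a pentacoordinate transition state.
All bond changes occur in one transition state; no discrete intermediate is formed.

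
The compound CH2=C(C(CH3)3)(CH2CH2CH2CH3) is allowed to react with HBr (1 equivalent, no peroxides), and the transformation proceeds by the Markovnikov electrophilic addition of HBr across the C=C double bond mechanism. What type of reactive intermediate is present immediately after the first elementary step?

Step 1: Protonation of the alkene by HBr: the π bond acts as the nucleophile and picks up H⁺, giving the more stable (Markovnikov) tertiary carbocation. The H–Br bond breaks heterolytically, releasing Br⁻.
After step 1 the species present is a tertiary carbocation.

tertiary carbocation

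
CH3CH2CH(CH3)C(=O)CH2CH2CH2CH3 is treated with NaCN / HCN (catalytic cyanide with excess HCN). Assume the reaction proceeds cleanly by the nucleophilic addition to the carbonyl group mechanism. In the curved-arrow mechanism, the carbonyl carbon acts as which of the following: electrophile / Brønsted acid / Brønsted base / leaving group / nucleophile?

electrophile

Step 1: Nucleophilic addition: CN⁻ adds to the carbonyl carbon, pushing the π(C=O) electron pair onto oxygen and giving a tetrahedral alkoxide.
The carbonyl carbon accepts an electron pair into an empty or π* orbital — it is the electrophile.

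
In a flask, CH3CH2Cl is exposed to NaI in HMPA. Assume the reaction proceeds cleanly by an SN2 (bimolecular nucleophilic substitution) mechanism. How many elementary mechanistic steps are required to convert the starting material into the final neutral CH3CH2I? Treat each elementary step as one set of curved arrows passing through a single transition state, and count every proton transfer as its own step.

Step 1: I⁻ attacks the back face of the α-carbon while Cl⁻ departs with the C–Cl bonding pair — a single concerted displacement through a pentacoordinate transition state.
Total: 1 elementary step.

1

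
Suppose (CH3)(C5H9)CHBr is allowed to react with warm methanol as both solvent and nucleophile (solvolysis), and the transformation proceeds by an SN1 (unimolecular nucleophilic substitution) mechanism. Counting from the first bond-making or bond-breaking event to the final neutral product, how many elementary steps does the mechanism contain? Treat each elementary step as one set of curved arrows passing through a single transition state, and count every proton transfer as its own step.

Step 1: Rate-determining heterolysis of the C–Br bond gives Br⁻ and a secondary carbocation.
Step 2: A hydride (H with its bonding pair) migrates from the adjacent cyclopentyl carbon to the cationic centre — a 1,2-hydride shift — upgrading the secondary cation to a tertiary one.
Step 3: Nucleophilic capture: the oxygen of CH3OH bonds to the cationic carbon, producing an oxonium-ion intermediate.
Step 4: Proton transfer from the O–H of the oxonium ion to a solvent molecule delivers the neutral ether.
Total: 4 elementary steps.

4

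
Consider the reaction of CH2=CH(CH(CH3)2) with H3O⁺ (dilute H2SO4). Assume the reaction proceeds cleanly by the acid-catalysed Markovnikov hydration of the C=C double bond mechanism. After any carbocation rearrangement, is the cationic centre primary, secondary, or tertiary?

tertiary

Step 1: Protonation of the alkene by H3O⁺: the π bond acts as the nucleophile and picks up H⁺, giving the more stable (Markovnikov) secondary carbocation. H2O is released.
Step 2: A hydride (H with its bonding pair) migrates from the adjacent isopropyl carbon to the cationic centre — a 1,2-hydride shift — upgrading the secondary cation to a tertiary one.
The cation rearranges from secondary to tertiary via a 1,2-hydride shift from the adjacent isopropyl carbon; the tertiary cation is what reacts next.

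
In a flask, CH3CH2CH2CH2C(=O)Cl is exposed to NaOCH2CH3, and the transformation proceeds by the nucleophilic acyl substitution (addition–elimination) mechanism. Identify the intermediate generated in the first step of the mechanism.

tetrahedral intermediate

Step 1: CH3CH2O⁻ adds to the carbonyl carbon; the C=O π electrons shift onto oxygen and a tetrahedral alkoxide intermediate forms.
After step 1 the species present is a tetrahedral intermediate.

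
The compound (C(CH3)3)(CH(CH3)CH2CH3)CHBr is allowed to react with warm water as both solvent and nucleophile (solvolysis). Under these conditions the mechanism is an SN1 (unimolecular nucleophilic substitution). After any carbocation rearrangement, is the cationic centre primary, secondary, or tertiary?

tertiary

Step 1: Rate-determining heterolysis of the C–Br bond gives Br⁻ and a secondary carbocation.
Step 2: Carbocation rearrangement: a 1,2-hydride shift from the adjacent sec-butyl carbon converts the initially-formed secondary cation into the more stable tertiary cation.
The cation rearranges from secondary to tertiary via a 1,2-hydride shift from the adjacent sec-butyl carbon; the tertiary cation is what reacts next.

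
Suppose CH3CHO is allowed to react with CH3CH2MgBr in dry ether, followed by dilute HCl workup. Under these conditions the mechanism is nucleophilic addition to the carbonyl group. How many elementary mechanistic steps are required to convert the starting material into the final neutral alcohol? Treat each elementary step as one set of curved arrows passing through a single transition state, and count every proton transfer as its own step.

Step 1: Nucleophilic addition: the carbanion-like carbon of CH3CH2MgBr adds to the carbonyl carbon, pushing the π(C=O) electron pair onto oxygen and giving a tetrahedral alkoxide.
Step 2: Protonation of the alkoxide by dilute HCl workup furnishes an alcohol.
Total: 2 elementary steps.

2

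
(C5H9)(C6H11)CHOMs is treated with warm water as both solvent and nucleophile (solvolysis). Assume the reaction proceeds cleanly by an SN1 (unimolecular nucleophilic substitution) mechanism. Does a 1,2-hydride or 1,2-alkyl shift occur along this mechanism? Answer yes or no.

yes

The first-formed carbocation is secondary.
The adjacent cyclohexyl carbon already bears 2 other carbon substituents and has a hydrogen to migrate; after a 1,2-hydride shift from that carbon the positive charge sits on a tertiary centre.
Tertiary is more stable than secondary, so the shift occurs.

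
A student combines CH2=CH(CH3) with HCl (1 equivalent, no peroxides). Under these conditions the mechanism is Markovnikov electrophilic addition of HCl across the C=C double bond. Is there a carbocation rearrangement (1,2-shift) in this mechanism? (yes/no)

The first-formed carbocation is secondary.
No single 1,2-shift to an adjacent carbon would produce a more-substituted cation than the one already present, so no rearrangement occurs.

no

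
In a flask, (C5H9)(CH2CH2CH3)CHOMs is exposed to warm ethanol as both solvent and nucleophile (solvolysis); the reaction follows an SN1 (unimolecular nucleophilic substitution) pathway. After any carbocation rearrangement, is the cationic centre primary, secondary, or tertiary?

Step 1: The C–O bond breaks with both electrons going to the mesylate; MsO⁻ leaves and a secondary carbocation remains.
Step 2: A 1,2-hydride shift from the adjacent cyclopentyl carbon moves the positive charge from the secondary centre to an adjacent carbon, generating a more stable tertiary carbocation.
The cation rearranges from secondary to tertiary via a 1,2-hydride shift from the adjacent cyclopentyl carbon; the tertiary cation is what reacts next.

tertiary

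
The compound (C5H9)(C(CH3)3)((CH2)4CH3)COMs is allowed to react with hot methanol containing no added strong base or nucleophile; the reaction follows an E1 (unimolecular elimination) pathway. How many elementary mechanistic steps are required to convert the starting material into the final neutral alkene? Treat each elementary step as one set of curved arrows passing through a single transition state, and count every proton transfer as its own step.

Step 1: Unassisted departure of MsO⁻ (taking the C–O bonding pair) generates a tertiary carbocation.
(No 1,2-shift: no single shift to an adjacent carbon would give a more stable cation.)
Step 2: A methanol molecule (solvent) deprotonates a β-carbon; as the C–H bond breaks, those electrons form the new alkene π bond.
Total: 2 elementary steps.

2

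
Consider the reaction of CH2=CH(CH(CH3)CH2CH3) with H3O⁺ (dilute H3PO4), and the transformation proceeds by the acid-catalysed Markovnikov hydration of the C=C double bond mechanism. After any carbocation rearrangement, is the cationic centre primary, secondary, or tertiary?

Step 1: The π electrons of the C=C bond attack a proton of H3O⁺; Markovnikov addition places the new C–H on the less-substituted alkene carbon, so the positive charge ends up on the more-substituted carbon — a secondary carbocation. H2O is released.
Step 2: A 1,2-hydride shift from the adjacent sec-butyl carbon moves the positive charge from the secondary centre to an adjacent carbon, generating a more stable tertiary carbocation.
The cation rearranges from secondary to tertiary via a 1,2-hydride shift from the adjacent sec-butyl carbon; the tertiary cation is what reacts next.

tertiary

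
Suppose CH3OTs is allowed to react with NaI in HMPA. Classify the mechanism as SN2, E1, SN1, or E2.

Conditions: a methyl substrate with a strong nucleophile in the polar aprotic solvent HMPA.
These conditions are the textbook signature of the SN2 pathway.
An unhindered substrate with a strong nucleophile in a polar aprotic solvent favours one-step backside displacement.

SN2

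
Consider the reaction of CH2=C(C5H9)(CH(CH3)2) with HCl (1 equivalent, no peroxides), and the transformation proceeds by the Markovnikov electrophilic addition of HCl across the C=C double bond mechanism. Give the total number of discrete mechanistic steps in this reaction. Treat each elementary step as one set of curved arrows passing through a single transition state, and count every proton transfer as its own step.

Step 1: Electrophilic addition begins with the π(C=C) electrons forming a bond to the proton of HCl. Following Markovnikov's rule, the resulting cation is tertiary. The H–Cl bond breaks heterolytically, releasing Cl⁻.
(No 1,2-shift: no single shift to an adjacent carbon would give a more stable cation.)
Step 2: Nucleophilic attack by Cl⁻ on the carbocation completes the addition, giving R–Cl.
Total: 2 elementary steps.

2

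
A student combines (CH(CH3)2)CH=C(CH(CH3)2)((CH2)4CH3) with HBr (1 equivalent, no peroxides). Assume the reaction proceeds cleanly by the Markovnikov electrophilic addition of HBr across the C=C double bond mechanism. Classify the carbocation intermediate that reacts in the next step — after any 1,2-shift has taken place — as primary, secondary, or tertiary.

tertiary

Step 1: Electrophilic addition begins with the π(C=C) electrons forming a bond to the proton of HBr. Following Markovnikov's rule, the resulting cation is tertiary. The H–Br bond breaks heterolytically, releasing Br⁻.
No single 1,2-shift to an adjacent carbon would give a more-substituted cation, so no rearrangement occurs.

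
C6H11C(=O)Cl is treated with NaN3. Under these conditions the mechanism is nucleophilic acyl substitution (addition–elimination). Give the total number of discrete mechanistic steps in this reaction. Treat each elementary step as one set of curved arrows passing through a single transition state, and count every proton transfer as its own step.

2

Step 1: A lone pair on the N of N3⁻ attacks the electrophilic acyl carbon; the π(C=O) electrons move onto oxygen, giving a tetrahedral intermediate.
Step 2: Collapse of the tetrahedral intermediate: the alkoxide oxygen pushes its lone pair back to re-form C=O while Cl⁻ leaves.
Total: 2 elementary steps.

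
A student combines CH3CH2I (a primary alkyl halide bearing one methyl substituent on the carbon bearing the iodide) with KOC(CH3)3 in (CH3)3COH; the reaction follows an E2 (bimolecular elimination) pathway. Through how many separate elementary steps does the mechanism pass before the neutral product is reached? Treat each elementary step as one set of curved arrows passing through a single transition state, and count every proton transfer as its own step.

Step 1: The strong base (CH3)3CO⁻ removes a β-hydrogen; in the same concerted event the electrons of the breaking C–H bond form the new π(C=C) bond and the C–I σ-bond breaks, expelling I⁻. Anti-periplanar geometry; one transition state.
Total: 1 elementary step.

1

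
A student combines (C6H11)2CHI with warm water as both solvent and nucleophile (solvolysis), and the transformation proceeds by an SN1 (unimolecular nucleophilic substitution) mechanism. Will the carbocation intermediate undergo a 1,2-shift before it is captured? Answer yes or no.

The first-formed carbocation is secondary.
The adjacent cyclohexyl carbon already bears 2 other carbon substituents and has a hydrogen to migrate; after a 1,2-hydride shift from that carbon the positive charge sits on a tertiary centre.
Tertiary is more stable than secondary, so the shift occurs.

yes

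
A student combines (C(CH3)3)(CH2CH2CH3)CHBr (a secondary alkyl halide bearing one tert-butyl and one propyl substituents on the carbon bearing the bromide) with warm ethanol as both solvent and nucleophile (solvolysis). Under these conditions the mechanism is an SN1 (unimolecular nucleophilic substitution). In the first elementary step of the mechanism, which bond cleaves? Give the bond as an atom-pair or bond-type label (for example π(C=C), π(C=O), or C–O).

Step 1: Unassisted departure of Br⁻ (taking the C–Br bonding pair) generates a secondary carbocation.
The bond broken in this step is the C–Br bond.

C–Br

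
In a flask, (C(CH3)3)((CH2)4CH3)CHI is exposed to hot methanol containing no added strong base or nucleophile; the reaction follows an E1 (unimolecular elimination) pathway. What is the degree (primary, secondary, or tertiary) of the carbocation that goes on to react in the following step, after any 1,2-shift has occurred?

Step 1: Ionisation: the C–I σ-bond cleaves heterolytically; both bonding electrons depart with I⁻, leaving a secondary carbocation at the α-carbon.
Step 2: Carbocation rearrangement: a 1,2-methyl shift from the adjacent tert-butyl carbon converts the initially-formed secondary cation into the more stable tertiary cation.
The cation rearranges from secondary to tertiary via a 1,2-methyl shift from the adjacent tert-butyl carbon; the tertiary cation is what reacts next.

tertiary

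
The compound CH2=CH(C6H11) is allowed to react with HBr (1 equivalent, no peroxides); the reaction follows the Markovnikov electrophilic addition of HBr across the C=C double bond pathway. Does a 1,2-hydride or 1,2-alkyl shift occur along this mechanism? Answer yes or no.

The first-formed carbocation is secondary.
The adjacent cyclohexyl carbon already bears 2 other carbon substituents and has a hydrogen to migrate; after a 1,2-hydride shift from that carbon the positive charge sits on a tertiary centre.
Tertiary is more stable than secondary, so the shift occurs.

yes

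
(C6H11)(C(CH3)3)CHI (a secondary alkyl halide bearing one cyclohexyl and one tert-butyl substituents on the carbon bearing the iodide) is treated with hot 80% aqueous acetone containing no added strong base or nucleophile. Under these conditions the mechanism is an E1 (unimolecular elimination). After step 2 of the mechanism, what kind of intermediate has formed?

Step 1: Ionisation: the C–I σ-bond cleaves heterolytically; both bonding electrons depart with I⁻, leaving a secondary carbocation at the α-carbon.
Step 2: A 1,2-hydride shift from the adjacent cyclohexyl carbon moves the positive charge from the secondary centre to an adjacent carbon, generating a more stable tertiary carbocation.
After step 2 the species present is a tertiary carbocation.

tertiary carbocation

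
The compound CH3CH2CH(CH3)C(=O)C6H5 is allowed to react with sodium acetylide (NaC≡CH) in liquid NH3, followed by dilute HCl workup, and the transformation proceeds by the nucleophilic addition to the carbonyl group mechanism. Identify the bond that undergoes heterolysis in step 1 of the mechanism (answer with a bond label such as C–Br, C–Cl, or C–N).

π(C=O)

Step 1: A lone pair / filled orbital on HC≡C⁻ attacks the electrophilic carbonyl carbon; the π(C=O) electrons shift onto oxygen, producing a tetrahedral alkoxide intermediate.
The bond broken in this step is the π(C=O) bond.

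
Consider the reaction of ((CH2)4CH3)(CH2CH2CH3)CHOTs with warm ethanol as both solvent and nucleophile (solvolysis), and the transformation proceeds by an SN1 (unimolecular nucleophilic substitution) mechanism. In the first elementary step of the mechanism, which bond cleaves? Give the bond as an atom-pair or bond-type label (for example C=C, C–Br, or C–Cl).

Step 1: Unassisted departure of TsO⁻ (taking the C–O bonding pair) generates a secondary carbocation.
The bond broken in this step is the C–O bond.

C–O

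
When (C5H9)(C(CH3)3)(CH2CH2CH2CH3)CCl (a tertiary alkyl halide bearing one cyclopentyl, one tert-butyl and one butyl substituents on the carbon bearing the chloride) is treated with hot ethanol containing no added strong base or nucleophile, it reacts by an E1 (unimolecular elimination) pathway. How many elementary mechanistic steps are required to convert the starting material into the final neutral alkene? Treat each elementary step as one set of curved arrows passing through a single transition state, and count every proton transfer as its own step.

2

Step 1: Rate-determining heterolysis of the C–Cl bond gives Cl⁻ and a tertiary carbocation.
(No 1,2-shift: no single shift to an adjacent carbon would give a more stable cation.)
Step 2: An ethanol molecule (solvent) deprotonates a β-carbon; as the C–H bond breaks, those electrons form the new alkene π bond.
Total: 2 elementary steps.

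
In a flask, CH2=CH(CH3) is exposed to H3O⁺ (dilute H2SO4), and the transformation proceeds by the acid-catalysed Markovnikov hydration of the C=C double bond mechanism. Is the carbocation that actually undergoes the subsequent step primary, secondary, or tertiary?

secondary

Step 1: Protonation of the alkene by H3O⁺: the π bond acts as the nucleophile and picks up H⁺, giving the more stable (Markovnikov) secondary carbocation. H2O is released.
No single 1,2-shift to an adjacent carbon would give a more-substituted cation, so no rearrangement occurs.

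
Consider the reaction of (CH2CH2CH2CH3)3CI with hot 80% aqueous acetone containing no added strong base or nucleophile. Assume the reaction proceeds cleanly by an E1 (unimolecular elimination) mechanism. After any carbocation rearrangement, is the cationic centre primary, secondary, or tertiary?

tertiary

Step 1: Rate-determining heterolysis of the C–I bond gives I⁻ and a tertiary carbocation.
No single 1,2-shift to an adjacent carbon would give a more-substituted cation, so no rearrangement occurs.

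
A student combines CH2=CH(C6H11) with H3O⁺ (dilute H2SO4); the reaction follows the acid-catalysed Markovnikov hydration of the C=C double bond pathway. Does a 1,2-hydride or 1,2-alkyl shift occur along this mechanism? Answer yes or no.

The first-formed carbocation is secondary.
The adjacent cyclohexyl carbon already bears 2 other carbon substituents and has a hydrogen to migrate; after a 1,2-hydride shift from that carbon the positive charge sits on a tertiary centre.
Tertiary is more stable than secondary, so the shift occurs.

yes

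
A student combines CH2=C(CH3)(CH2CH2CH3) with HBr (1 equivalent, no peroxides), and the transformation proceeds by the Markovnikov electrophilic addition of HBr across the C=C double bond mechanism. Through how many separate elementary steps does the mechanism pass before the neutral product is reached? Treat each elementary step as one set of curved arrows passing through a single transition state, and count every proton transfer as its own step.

2

Step 1: The π electrons of the C=C bond attack a proton of HBr; Markovnikov addition places the new C–H on the less-substituted alkene carbon, so the positive charge ends up on the more-substituted carbon — a tertiary carbocation. The H–Br bond breaks heterolytically, releasing Br⁻.
(No 1,2-shift: no single shift to an adjacent carbon would give a more stable cation.)
Step 2: Nucleophilic attack by Br⁻ on the carbocation completes the addition, giving R–Br.
Total: 2 elementary steps.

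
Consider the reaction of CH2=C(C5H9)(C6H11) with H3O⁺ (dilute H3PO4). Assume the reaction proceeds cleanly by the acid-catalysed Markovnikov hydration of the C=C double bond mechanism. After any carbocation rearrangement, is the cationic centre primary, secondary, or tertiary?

Step 1: The π electrons of the C=C bond attack a proton of H3O⁺; Markovnikov addition places the new C–H on the less-substituted alkene carbon, so the positive charge ends up on the more-substituted carbon — a tertiary carbocation. H2O is released.
No single 1,2-shift to an adjacent carbon would give a more-substituted cation, so no rearrangement occurs.

tertiary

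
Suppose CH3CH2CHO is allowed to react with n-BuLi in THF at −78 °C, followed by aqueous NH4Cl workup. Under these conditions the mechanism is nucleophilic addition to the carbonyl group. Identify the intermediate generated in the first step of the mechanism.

tetrahedral alkoxide intermediate

Step 1: A lone pair / filled orbital on the carbanion-like carbon of n-BuLi attacks the electrophilic carbonyl carbon; the π(C=O) electrons shift onto oxygen, producing a tetrahedral alkoxide intermediate.
After step 1 the species present is a tetrahedral alkoxide intermediate.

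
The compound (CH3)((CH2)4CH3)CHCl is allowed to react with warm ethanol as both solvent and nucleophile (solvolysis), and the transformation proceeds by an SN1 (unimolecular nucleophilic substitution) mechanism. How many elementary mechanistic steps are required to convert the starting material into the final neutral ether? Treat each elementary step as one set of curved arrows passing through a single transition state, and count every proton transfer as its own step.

Step 1: Rate-determining heterolysis of the C–Cl bond gives Cl⁻ and a secondary carbocation.
(No 1,2-shift: no single shift to an adjacent carbon would give a more stable cation.)
Step 2: CH3CH2OH donates an oxygen lone pair into the empty p orbital of the cation, giving a protonated ether (an oxonium ion).
Step 3: Deprotonation of the oxonium oxygen by solvent ethanol yields the neutral ether.
Total: 3 elementary steps.

3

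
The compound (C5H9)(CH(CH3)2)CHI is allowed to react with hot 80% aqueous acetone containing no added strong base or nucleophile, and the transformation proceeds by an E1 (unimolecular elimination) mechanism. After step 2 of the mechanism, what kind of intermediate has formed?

tertiary carbocation

Step 1: Unassisted departure of I⁻ (taking the C–I bonding pair) generates a secondary carbocation.
Step 2: A hydride (H with its bonding pair) migrates from the adjacent isopropyl carbon to the cationic centre — a 1,2-hydride shift — upgrading the secondary cation to a tertiary one.
After step 2 the species present is a tertiary carbocation.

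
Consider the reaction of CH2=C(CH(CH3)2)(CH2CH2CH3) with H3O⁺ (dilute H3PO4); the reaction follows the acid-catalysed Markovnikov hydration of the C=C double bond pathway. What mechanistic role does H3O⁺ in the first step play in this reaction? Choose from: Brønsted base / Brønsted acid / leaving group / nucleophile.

Brønsted acid

Step 1: Protonation of the alkene by H3O⁺: the π bond acts as the nucleophile and picks up H⁺, giving the more stable (Markovnikov) tertiary carbocation. H2O is released.
H3O⁺ in the first step donates a proton in a proton-transfer step — a Brønsted acid.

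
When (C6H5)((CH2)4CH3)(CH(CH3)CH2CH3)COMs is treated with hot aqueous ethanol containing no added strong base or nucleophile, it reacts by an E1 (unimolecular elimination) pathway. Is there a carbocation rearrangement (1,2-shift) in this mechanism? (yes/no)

no

The first-formed carbocation is tertiary.
No single 1,2-shift to an adjacent carbon would produce a more-substituted cation than the one already present, so no rearrangement occurs.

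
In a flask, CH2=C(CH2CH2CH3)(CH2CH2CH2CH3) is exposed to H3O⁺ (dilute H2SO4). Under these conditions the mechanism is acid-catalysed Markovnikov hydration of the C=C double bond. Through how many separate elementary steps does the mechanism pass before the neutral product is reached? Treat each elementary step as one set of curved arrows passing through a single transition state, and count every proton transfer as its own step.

Step 1: The π electrons of the C=C bond attack a proton of H3O⁺; Markovnikov addition places the new C–H on the less-substituted alkene carbon, so the positive charge ends up on the more-substituted carbon — a tertiary carbocation. H2O is released.
(No 1,2-shift: no single shift to an adjacent carbon would give a more stable cation.)
Step 2: A lone pair on the oxygen of H2O attacks the carbocation, forming a C–O bond and an oxonium ion (a protonated alcohol).
Step 3: H2O removes a proton from the oxonium oxygen, regenerating H3O⁺ and giving the neutral alcohol.
Total: 3 elementary steps.

3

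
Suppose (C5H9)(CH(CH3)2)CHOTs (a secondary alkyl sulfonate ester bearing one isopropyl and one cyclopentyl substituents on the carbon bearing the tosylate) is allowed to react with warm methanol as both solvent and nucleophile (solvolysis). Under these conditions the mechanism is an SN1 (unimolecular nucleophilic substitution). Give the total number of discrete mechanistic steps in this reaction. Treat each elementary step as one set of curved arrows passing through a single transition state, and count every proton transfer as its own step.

4

Step 1: Ionisation: the C–O σ-bond cleaves heterolytically; both bonding electrons depart with TsO⁻, leaving a secondary carbocation at the α-carbon.
Step 2: A hydride (H with its bonding pair) migrates from the adjacent isopropyl carbon to the cationic centre — a 1,2-hydride shift — upgrading the secondary cation to a tertiary one.
Step 3: A lone pair on the oxygen of CH3OH attacks the carbocation, forming a new C–O σ-bond and an oxonium ion.
Step 4: Proton transfer from the O–H of the oxonium ion to a solvent molecule delivers the neutral ether.
Total: 4 elementary steps.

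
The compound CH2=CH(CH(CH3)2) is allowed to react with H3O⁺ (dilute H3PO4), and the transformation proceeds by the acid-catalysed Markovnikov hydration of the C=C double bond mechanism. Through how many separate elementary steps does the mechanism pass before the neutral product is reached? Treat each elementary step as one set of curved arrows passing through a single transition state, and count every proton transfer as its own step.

4

Step 1: Electrophilic addition begins with the π(C=C) electrons forming a bond to the proton of H3O⁺. Following Markovnikov's rule, the resulting cation is secondary. H2O is released.
Step 2: A hydride (H with its bonding pair) migrates from the adjacent isopropyl carbon to the cationic centre — a 1,2-hydride shift — upgrading the secondary cation to a tertiary one.
Step 3: Nucleophilic capture of the cation by H2O produces the protonated alcohol (an oxonium ion).
Step 4: Deprotonation of the oxonium ion by a water molecule delivers the neutral alcohol and regenerates the acid catalyst.
Total: 4 elementary steps.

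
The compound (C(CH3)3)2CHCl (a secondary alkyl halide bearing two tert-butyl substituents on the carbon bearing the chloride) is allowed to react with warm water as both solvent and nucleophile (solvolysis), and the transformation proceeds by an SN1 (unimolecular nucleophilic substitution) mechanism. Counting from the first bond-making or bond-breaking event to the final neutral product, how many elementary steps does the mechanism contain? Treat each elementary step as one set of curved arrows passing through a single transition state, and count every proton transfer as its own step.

4

Step 1: Ionisation: the C–Cl σ-bond cleaves heterolytically; both bonding electrons depart with Cl⁻, leaving a secondary carbocation at the α-carbon.
Step 2: Carbocation rearrangement: a 1,2-methyl shift from the adjacent tert-butyl carbon converts the initially-formed secondary cation into the more stable tertiary cation.
Step 3: Nucleophilic capture: the oxygen of H2O bonds to the cationic carbon, producing an oxonium-ion intermediate.
Step 4: A second solvent molecule removes the proton on oxygen, giving the neutral alcohol product.
Total: 4 elementary steps.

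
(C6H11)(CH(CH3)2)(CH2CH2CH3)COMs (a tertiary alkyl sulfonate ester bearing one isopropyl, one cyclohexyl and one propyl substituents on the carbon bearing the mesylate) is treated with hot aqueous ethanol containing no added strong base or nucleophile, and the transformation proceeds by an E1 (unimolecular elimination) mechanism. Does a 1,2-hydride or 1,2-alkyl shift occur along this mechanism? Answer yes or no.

no

The first-formed carbocation is tertiary.
No single 1,2-shift to an adjacent carbon would produce a more-substituted cation than the one already present, so no rearrangement occurs.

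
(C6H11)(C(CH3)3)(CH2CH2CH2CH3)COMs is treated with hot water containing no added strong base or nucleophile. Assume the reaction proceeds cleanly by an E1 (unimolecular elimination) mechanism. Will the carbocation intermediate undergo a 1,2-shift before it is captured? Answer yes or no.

The first-formed carbocation is tertiary.
No single 1,2-shift to an adjacent carbon would produce a more-substituted cation than the one already present, so no rearrangement occurs.

no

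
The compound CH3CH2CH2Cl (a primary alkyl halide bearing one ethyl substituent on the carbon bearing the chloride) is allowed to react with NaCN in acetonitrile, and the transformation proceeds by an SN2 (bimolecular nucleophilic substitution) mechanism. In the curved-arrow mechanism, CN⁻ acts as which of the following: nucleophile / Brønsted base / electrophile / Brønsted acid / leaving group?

nucleophile

Step 1: The cyanide nucleophile donates a lone pair from C to the α-carbon in a backside attack; simultaneously the C–Cl σ-bond breaks and both of its electrons leave with Cl⁻. One concerted step with inversion of configuration.
CN⁻ donates an electron pair to form a new σ-bond to carbon — it is the nucleophile.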